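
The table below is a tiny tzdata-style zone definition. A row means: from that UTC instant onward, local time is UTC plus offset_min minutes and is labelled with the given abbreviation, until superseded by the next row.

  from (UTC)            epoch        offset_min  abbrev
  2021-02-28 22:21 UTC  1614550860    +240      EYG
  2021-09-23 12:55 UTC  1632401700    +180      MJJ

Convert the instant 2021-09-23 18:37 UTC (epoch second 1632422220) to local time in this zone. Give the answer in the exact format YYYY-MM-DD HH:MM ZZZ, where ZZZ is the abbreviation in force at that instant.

2021-09-23 21:37 MJJ

Query: 2021-09-23 18:37 UTC
Rule 2/2 (MJJ, +03:00): 2021-09-23 12:55 UTC ≤ query < +∞
18·60 + 37 + 180 = 1297 min
1297 = 0·1440 + 1297; 1297 = 21·60 + 37 → 21:37, same day
→ 2021-09-23 21:37 MJJ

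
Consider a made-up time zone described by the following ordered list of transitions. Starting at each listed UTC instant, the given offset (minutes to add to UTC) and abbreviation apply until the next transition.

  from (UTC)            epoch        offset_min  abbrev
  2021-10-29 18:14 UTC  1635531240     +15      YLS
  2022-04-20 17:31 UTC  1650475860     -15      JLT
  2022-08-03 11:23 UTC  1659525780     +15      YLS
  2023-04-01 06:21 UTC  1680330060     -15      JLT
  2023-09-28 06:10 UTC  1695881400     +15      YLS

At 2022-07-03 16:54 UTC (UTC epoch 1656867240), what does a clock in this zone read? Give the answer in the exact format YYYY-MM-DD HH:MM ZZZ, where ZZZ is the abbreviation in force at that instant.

2022-07-03 16:39 JLT

Query: 2022-07-03 16:54 UTC
Rule 2/5 (JLT, -00:15): 2022-04-20 17:31 UTC ≤ query < 2022-08-03 11:23 UTC
16·60 + 54 - 15 = 999 min
999 = 0·1440 + 999; 999 = 16·60 + 39 → 16:39, same day
→ 2022-07-03 16:39 JLT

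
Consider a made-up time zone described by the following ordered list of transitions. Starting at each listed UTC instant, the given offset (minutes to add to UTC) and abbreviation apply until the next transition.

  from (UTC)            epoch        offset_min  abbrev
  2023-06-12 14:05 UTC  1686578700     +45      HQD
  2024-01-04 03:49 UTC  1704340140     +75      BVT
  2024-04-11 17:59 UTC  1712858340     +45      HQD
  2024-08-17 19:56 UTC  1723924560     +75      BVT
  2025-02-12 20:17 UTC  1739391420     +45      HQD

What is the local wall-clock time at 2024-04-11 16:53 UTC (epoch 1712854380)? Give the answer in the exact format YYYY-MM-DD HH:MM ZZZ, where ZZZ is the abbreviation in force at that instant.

Query: 2024-04-11 16:53 UTC
Rule 2/5 (BVT, +01:15): 2024-01-04 03:49 UTC ≤ query < 2024-04-11 17:59 UTC
16·60 + 53 + 75 = 1088 min
1088 = 0·1440 + 1088; 1088 = 18·60 + 8 → 18:08, same day
→ 2024-04-11 18:08 BVT

2024-04-11 18:08 BVT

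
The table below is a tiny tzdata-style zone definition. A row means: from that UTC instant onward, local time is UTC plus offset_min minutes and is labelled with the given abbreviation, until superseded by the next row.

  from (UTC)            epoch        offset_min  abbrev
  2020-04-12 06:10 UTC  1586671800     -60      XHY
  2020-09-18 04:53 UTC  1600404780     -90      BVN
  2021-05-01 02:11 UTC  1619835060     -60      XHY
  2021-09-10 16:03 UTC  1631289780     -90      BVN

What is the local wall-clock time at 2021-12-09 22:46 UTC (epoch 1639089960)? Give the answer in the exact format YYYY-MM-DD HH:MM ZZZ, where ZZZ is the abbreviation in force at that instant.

Query: 2021-12-09 22:46 UTC
Rule 4/4 (BVN, -01:30): 2021-09-10 16:03 UTC ≤ query < +∞
22·60 + 46 - 90 = 1276 min
1276 = 0·1440 + 1276; 1276 = 21·60 + 16 → 21:16, same day
→ 2021-12-09 21:16 BVN

2021-12-09 21:16 BVN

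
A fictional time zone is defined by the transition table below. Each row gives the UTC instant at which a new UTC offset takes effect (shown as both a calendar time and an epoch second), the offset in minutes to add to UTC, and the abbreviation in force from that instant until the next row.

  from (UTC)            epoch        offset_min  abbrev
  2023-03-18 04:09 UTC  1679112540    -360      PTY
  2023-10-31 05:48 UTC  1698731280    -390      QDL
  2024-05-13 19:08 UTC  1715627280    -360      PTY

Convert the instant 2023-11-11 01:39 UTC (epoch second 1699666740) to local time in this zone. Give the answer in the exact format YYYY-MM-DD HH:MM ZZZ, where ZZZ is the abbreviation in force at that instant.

Query: 2023-11-11 01:39 UTC
Rule 2/3 (QDL, -06:30): 2023-10-31 05:48 UTC ≤ query < 2024-05-13 19:08 UTC
1·60 + 39 - 390 = -291 min
-291 = -1·1440 + 1149; 1149 = 19·60 + 9 → 19:09, 2023-11-11 - 1 day = 2023-11-10
→ 2023-11-10 19:09 QDL

2023-11-10 19:09 QDL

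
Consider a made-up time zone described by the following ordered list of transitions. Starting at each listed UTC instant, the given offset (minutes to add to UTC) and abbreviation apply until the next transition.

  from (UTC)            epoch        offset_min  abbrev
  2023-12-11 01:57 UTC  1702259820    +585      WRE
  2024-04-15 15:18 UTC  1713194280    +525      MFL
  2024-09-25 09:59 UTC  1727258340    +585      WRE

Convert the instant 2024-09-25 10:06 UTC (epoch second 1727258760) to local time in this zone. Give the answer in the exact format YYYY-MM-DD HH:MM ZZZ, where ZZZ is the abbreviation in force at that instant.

Query: 2024-09-25 10:06 UTC
Rule 3/3 (WRE, +09:45): 2024-09-25 09:59 UTC ≤ query < +∞
10·60 + 6 + 585 = 1191 min
1191 = 0·1440 + 1191; 1191 = 19·60 + 51 → 19:51, same day
→ 2024-09-25 19:51 WRE

2024-09-25 19:51 WRE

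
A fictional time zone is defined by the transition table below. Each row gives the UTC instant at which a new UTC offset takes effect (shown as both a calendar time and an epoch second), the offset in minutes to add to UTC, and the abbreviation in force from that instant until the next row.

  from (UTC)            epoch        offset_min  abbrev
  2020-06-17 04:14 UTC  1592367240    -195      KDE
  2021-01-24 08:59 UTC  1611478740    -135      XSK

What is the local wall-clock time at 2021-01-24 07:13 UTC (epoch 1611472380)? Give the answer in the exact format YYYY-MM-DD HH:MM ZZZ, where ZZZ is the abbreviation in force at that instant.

2021-01-24 03:58 KDE

Query: 2021-01-24 07:13 UTC
Rule 1/2 (KDE, -03:15): 2020-06-17 04:14 UTC ≤ query < 2021-01-24 08:59 UTC
7·60 + 13 - 195 = 238 min
238 = 0·1440 + 238; 238 = 3·60 + 58 → 03:58, same day
→ 2021-01-24 03:58 KDE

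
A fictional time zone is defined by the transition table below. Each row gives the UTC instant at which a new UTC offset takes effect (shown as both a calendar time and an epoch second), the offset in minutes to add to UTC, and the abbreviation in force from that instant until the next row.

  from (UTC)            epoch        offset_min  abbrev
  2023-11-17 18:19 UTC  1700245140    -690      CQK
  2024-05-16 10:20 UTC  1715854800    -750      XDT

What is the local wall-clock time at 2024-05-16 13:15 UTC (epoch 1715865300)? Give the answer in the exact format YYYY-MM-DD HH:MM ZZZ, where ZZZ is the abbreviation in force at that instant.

Query: 2024-05-16 13:15 UTC
Rule 2/2 (XDT, -12:30): 2024-05-16 10:20 UTC ≤ query < +∞
13·60 + 15 - 750 = 45 min
45 = 0·1440 + 45; 45 = 0·60 + 45 → 00:45, same day
→ 2024-05-16 00:45 XDT

2024-05-16 00:45 XDT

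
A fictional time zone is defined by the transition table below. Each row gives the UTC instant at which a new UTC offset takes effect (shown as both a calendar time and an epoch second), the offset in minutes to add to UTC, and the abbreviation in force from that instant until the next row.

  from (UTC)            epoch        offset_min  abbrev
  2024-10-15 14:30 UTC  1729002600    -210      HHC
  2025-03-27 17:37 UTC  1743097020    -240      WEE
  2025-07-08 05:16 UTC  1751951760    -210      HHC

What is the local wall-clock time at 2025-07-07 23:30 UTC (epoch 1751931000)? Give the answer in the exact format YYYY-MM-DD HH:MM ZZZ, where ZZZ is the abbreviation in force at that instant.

2025-07-07 19:30 WEE

Query: 2025-07-07 23:30 UTC
Rule 2/3 (WEE, -04:00): 2025-03-27 17:37 UTC ≤ query < 2025-07-08 05:16 UTC
23·60 + 30 - 240 = 1170 min
1170 = 0·1440 + 1170; 1170 = 19·60 + 30 → 19:30, same day
→ 2025-07-07 19:30 WEE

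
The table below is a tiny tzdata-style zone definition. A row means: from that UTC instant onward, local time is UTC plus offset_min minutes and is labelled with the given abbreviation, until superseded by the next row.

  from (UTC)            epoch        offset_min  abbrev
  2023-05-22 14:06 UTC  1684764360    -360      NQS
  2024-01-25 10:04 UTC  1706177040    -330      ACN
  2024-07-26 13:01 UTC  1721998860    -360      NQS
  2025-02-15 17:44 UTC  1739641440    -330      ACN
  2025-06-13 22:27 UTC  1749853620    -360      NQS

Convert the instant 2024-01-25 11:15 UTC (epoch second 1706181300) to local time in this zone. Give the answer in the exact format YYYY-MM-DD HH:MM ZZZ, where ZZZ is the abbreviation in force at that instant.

2024-01-25 05:45 ACN

Query: 2024-01-25 11:15 UTC
Rule 2/5 (ACN, -05:30): 2024-01-25 10:04 UTC ≤ query < 2024-07-26 13:01 UTC
11·60 + 15 - 330 = 345 min
345 = 0·1440 + 345; 345 = 5·60 + 45 → 05:45, same day
→ 2024-01-25 05:45 ACN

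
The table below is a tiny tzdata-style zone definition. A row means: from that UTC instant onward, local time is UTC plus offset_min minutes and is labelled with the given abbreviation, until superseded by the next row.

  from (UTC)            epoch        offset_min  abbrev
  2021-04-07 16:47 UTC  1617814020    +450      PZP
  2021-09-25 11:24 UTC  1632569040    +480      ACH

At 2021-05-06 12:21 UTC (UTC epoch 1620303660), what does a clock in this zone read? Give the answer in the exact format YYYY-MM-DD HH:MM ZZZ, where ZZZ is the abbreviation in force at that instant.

Query: 2021-05-06 12:21 UTC
Rule 1/2 (PZP, +07:30): 2021-04-07 16:47 UTC ≤ query < 2021-09-25 11:24 UTC
12·60 + 21 + 450 = 1191 min
1191 = 0·1440 + 1191; 1191 = 19·60 + 51 → 19:51, same day
→ 2021-05-06 19:51 PZP

2021-05-06 19:51 PZP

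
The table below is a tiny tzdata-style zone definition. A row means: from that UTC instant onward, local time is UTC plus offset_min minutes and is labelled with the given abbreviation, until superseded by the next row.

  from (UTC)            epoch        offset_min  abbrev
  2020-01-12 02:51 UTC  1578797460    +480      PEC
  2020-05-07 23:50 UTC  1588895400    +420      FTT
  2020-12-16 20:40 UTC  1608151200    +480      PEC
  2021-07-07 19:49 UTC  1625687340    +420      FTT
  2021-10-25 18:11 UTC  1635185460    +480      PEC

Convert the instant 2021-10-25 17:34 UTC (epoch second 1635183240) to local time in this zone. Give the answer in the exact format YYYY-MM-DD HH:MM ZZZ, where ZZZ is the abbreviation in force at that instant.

Query: 2021-10-25 17:34 UTC
Rule 4/5 (FTT, +07:00): 2021-07-07 19:49 UTC ≤ query < 2021-10-25 18:11 UTC
17·60 + 34 + 420 = 1474 min
1474 = 1·1440 + 34; 34 = 0·60 + 34 → 00:34, 2021-10-25 + 1 day = 2021-10-26
→ 2021-10-26 00:34 FTT

2021-10-26 00:34 FTT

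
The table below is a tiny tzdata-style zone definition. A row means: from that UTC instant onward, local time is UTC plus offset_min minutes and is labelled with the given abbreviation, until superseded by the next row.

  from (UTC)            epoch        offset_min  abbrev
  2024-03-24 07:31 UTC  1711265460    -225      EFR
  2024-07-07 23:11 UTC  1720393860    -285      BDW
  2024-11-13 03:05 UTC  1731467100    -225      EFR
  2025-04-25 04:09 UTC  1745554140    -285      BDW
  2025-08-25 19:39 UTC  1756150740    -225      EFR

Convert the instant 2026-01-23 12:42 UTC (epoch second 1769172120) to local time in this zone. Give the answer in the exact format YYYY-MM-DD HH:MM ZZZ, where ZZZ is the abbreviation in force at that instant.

2026-01-23 08:57 EFR

Query: 2026-01-23 12:42 UTC
Rule 5/5 (EFR, -03:45): 2025-08-25 19:39 UTC ≤ query < +∞
12·60 + 42 - 225 = 537 min
537 = 0·1440 + 537; 537 = 8·60 + 57 → 08:57, same day
→ 2026-01-23 08:57 EFR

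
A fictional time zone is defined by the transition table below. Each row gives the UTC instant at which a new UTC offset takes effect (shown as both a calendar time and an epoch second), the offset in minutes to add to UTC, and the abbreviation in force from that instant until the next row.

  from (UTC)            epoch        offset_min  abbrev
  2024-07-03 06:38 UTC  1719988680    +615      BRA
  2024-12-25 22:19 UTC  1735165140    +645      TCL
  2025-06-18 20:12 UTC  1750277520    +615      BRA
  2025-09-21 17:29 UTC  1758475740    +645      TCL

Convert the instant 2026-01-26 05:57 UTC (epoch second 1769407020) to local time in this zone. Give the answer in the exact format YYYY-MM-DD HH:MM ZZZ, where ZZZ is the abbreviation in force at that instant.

2026-01-26 16:42 TCL

Query: 2026-01-26 05:57 UTC
Rule 4/4 (TCL, +10:45): 2025-09-21 17:29 UTC ≤ query < +∞
5·60 + 57 + 645 = 1002 min
1002 = 0·1440 + 1002; 1002 = 16·60 + 42 → 16:42, same day
→ 2026-01-26 16:42 TCL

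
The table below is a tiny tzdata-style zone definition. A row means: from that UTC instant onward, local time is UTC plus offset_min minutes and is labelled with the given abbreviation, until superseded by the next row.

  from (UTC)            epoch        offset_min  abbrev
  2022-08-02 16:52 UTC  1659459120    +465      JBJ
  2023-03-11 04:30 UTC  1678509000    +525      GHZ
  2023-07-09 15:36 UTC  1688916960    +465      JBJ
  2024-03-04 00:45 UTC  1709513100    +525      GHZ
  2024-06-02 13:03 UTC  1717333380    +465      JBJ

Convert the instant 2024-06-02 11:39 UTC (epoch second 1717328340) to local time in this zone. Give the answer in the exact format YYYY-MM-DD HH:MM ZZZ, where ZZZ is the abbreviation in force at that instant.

2024-06-02 20:24 GHZ

Query: 2024-06-02 11:39 UTC
Rule 4/5 (GHZ, +08:45): 2024-03-04 00:45 UTC ≤ query < 2024-06-02 13:03 UTC
11·60 + 39 + 525 = 1224 min
1224 = 0·1440 + 1224; 1224 = 20·60 + 24 → 20:24, same day
→ 2024-06-02 20:24 GHZ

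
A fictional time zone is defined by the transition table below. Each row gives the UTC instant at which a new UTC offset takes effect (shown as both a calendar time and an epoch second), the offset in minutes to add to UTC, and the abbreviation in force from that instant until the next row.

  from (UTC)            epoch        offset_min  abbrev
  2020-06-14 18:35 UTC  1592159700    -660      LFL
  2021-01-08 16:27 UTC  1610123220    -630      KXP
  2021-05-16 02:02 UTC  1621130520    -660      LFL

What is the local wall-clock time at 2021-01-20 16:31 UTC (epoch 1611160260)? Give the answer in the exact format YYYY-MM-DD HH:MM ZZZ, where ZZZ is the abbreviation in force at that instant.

2021-01-20 06:01 KXP

Query: 2021-01-20 16:31 UTC
Rule 2/3 (KXP, -10:30): 2021-01-08 16:27 UTC ≤ query < 2021-05-16 02:02 UTC
16·60 + 31 - 630 = 361 min
361 = 0·1440 + 361; 361 = 6·60 + 1 → 06:01, same day
→ 2021-01-20 06:01 KXP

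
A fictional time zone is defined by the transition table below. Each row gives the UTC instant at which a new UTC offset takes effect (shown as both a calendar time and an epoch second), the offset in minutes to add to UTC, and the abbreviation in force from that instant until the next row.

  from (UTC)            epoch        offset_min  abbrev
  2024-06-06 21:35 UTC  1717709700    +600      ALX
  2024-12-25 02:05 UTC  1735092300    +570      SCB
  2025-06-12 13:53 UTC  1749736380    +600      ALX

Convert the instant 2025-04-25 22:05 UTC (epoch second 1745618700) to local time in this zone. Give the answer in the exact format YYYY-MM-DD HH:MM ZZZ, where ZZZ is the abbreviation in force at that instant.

Query: 2025-04-25 22:05 UTC
Rule 2/3 (SCB, +09:30): 2024-12-25 02:05 UTC ≤ query < 2025-06-12 13:53 UTC
22·60 + 5 + 570 = 1895 min
1895 = 1·1440 + 455; 455 = 7·60 + 35 → 07:35, 2025-04-25 + 1 day = 2025-04-26
→ 2025-04-26 07:35 SCB

2025-04-26 07:35 SCB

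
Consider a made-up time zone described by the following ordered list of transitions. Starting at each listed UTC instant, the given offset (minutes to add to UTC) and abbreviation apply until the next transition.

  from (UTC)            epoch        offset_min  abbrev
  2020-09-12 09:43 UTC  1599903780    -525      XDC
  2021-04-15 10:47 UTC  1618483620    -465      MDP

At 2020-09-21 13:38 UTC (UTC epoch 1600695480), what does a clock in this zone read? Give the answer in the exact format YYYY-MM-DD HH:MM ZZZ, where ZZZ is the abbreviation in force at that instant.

Query: 2020-09-21 13:38 UTC
Rule 1/2 (XDC, -08:45): 2020-09-12 09:43 UTC ≤ query < 2021-04-15 10:47 UTC
13·60 + 38 - 525 = 293 min
293 = 0·1440 + 293; 293 = 4·60 + 53 → 04:53, same day
→ 2020-09-21 04:53 XDC

2020-09-21 04:53 XDC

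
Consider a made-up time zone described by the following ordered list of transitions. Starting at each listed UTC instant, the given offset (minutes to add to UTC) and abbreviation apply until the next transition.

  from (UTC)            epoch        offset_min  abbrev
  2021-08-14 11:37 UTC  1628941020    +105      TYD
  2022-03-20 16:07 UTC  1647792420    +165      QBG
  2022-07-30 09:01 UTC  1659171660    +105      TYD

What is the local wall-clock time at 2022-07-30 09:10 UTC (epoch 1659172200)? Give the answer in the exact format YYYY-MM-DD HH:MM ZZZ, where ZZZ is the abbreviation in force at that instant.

2022-07-30 10:55 TYD

Query: 2022-07-30 09:10 UTC
Rule 3/3 (TYD, +01:45): 2022-07-30 09:01 UTC ≤ query < +∞
9·60 + 10 + 105 = 655 min
655 = 0·1440 + 655; 655 = 10·60 + 55 → 10:55, same day
→ 2022-07-30 10:55 TYD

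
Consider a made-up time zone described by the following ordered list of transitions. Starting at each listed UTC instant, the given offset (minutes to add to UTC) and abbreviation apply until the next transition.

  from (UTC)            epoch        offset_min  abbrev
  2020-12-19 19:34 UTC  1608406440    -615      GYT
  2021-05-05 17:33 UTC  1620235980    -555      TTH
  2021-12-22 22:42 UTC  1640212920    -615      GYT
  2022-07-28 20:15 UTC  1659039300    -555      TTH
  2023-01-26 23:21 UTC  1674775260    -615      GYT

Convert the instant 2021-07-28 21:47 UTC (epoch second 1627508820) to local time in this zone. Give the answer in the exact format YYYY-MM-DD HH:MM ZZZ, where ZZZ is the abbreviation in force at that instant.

Query: 2021-07-28 21:47 UTC
Rule 2/5 (TTH, -09:15): 2021-05-05 17:33 UTC ≤ query < 2021-12-22 22:42 UTC
21·60 + 47 - 555 = 752 min
752 = 0·1440 + 752; 752 = 12·60 + 32 → 12:32, same day
→ 2021-07-28 12:32 TTH

2021-07-28 12:32 TTH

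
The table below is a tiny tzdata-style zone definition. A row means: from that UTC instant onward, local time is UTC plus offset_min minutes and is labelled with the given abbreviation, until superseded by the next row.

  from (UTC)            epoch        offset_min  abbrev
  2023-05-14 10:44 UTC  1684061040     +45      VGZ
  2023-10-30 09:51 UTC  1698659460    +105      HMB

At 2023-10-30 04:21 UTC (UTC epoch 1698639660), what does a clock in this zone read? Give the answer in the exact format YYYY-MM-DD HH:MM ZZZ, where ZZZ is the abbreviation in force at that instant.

2023-10-30 05:06 VGZ

Query: 2023-10-30 04:21 UTC
Rule 1/2 (VGZ, +00:45): 2023-05-14 10:44 UTC ≤ query < 2023-10-30 09:51 UTC
4·60 + 21 + 45 = 306 min
306 = 0·1440 + 306; 306 = 5·60 + 6 → 05:06, same day
→ 2023-10-30 05:06 VGZ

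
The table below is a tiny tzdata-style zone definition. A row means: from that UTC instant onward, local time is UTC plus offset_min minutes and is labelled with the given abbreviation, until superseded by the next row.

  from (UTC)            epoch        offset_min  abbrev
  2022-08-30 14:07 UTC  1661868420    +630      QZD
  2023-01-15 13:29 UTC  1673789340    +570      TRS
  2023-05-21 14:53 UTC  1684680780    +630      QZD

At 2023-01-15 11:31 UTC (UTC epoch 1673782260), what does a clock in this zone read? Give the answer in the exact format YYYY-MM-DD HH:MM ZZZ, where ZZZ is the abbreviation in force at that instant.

2023-01-15 22:01 QZD

Query: 2023-01-15 11:31 UTC
Rule 1/3 (QZD, +10:30): 2022-08-30 14:07 UTC ≤ query < 2023-01-15 13:29 UTC
11·60 + 31 + 630 = 1321 min
1321 = 0·1440 + 1321; 1321 = 22·60 + 1 → 22:01, same day
→ 2023-01-15 22:01 QZD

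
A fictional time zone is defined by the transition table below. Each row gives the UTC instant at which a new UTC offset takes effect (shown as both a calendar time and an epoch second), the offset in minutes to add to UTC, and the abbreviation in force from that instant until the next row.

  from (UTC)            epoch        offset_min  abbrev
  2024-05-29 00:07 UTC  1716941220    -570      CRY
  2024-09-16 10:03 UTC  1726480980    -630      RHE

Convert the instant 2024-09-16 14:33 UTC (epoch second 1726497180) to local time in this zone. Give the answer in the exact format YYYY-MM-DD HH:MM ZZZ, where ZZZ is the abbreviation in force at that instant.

2024-09-16 04:03 RHE

Query: 2024-09-16 14:33 UTC
Rule 2/2 (RHE, -10:30): 2024-09-16 10:03 UTC ≤ query < +∞
14·60 + 33 - 630 = 243 min
243 = 0·1440 + 243; 243 = 4·60 + 3 → 04:03, same day
→ 2024-09-16 04:03 RHE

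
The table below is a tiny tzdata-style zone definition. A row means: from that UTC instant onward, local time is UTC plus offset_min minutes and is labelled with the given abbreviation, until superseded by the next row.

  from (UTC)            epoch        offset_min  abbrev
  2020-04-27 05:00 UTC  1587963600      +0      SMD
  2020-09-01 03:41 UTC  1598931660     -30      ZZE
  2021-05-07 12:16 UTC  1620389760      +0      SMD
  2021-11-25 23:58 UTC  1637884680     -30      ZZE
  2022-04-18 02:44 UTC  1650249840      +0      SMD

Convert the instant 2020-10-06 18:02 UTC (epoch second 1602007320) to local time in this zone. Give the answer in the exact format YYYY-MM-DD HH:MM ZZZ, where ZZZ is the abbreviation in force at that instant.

Query: 2020-10-06 18:02 UTC
Rule 2/5 (ZZE, -00:30): 2020-09-01 03:41 UTC ≤ query < 2021-05-07 12:16 UTC
18·60 + 2 - 30 = 1052 min
1052 = 0·1440 + 1052; 1052 = 17·60 + 32 → 17:32, same day
→ 2020-10-06 17:32 ZZE

2020-10-06 17:32 ZZE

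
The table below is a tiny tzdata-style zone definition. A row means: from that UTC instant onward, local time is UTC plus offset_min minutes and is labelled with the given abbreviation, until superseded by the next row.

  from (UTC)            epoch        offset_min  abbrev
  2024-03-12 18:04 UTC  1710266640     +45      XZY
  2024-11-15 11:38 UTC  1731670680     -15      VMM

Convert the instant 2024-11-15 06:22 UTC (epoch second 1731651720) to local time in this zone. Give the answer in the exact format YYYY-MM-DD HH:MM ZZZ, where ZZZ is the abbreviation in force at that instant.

2024-11-15 07:07 XZY

Query: 2024-11-15 06:22 UTC
Rule 1/2 (XZY, +00:45): 2024-03-12 18:04 UTC ≤ query < 2024-11-15 11:38 UTC
6·60 + 22 + 45 = 427 min
427 = 0·1440 + 427; 427 = 7·60 + 7 → 07:07, same day
→ 2024-11-15 07:07 XZY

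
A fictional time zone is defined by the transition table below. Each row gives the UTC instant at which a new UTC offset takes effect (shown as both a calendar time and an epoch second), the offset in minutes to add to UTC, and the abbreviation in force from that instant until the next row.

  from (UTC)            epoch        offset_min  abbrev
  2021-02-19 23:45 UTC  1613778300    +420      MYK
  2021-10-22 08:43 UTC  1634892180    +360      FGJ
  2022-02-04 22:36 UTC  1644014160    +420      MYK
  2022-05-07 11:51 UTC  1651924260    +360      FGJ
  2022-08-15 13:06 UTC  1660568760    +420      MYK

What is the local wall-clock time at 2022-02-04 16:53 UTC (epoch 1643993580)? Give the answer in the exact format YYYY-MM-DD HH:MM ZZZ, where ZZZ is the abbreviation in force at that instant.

Query: 2022-02-04 16:53 UTC
Rule 2/5 (FGJ, +06:00): 2021-10-22 08:43 UTC ≤ query < 2022-02-04 22:36 UTC
16·60 + 53 + 360 = 1373 min
1373 = 0·1440 + 1373; 1373 = 22·60 + 53 → 22:53, same day
→ 2022-02-04 22:53 FGJ

2022-02-04 22:53 FGJ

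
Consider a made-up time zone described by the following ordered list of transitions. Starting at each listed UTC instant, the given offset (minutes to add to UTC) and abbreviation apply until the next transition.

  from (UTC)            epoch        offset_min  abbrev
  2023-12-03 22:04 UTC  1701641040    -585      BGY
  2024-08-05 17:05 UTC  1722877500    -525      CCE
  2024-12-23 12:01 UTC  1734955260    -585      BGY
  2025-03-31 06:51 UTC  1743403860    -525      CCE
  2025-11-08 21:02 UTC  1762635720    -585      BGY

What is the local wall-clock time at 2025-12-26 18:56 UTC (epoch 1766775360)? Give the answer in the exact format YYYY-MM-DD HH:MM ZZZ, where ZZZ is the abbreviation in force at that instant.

2025-12-26 09:11 BGY

Query: 2025-12-26 18:56 UTC
Rule 5/5 (BGY, -09:45): 2025-11-08 21:02 UTC ≤ query < +∞
18·60 + 56 - 585 = 551 min
551 = 0·1440 + 551; 551 = 9·60 + 11 → 09:11, same day
→ 2025-12-26 09:11 BGY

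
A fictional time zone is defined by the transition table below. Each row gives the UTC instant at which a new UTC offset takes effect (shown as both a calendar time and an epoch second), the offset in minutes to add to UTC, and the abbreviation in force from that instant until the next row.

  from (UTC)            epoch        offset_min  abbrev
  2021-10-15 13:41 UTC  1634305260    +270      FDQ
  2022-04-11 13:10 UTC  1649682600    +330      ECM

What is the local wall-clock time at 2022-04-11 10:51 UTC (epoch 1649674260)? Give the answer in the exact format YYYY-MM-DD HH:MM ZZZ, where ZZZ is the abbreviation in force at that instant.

Query: 2022-04-11 10:51 UTC
Rule 1/2 (FDQ, +04:30): 2021-10-15 13:41 UTC ≤ query < 2022-04-11 13:10 UTC
10·60 + 51 + 270 = 921 min
921 = 0·1440 + 921; 921 = 15·60 + 21 → 15:21, same day
→ 2022-04-11 15:21 FDQ

2022-04-11 15:21 FDQ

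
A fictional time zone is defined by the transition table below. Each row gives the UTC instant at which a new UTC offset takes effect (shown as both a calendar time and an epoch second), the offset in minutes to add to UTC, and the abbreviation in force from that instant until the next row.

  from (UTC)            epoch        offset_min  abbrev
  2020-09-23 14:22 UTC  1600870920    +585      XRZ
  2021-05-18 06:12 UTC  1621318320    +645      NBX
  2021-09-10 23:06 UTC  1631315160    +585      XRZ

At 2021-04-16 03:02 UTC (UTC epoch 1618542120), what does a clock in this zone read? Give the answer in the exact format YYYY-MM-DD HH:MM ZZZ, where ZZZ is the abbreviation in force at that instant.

Query: 2021-04-16 03:02 UTC
Rule 1/3 (XRZ, +09:45): 2020-09-23 14:22 UTC ≤ query < 2021-05-18 06:12 UTC
3·60 + 2 + 585 = 767 min
767 = 0·1440 + 767; 767 = 12·60 + 47 → 12:47, same day
→ 2021-04-16 12:47 XRZ

2021-04-16 12:47 XRZ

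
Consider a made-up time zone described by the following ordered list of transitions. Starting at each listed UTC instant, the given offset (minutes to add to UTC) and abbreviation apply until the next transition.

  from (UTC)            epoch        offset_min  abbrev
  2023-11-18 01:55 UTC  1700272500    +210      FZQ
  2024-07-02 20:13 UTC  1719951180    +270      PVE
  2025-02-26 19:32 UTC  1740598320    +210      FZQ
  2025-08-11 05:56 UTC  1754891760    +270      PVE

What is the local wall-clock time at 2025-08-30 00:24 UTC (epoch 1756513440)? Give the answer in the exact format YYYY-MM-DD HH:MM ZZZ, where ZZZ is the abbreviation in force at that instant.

2025-08-30 04:54 PVE

Query: 2025-08-30 00:24 UTC
Rule 4/4 (PVE, +04:30): 2025-08-11 05:56 UTC ≤ query < +∞
0·60 + 24 + 270 = 294 min
294 = 0·1440 + 294; 294 = 4·60 + 54 → 04:54, same day
→ 2025-08-30 04:54 PVE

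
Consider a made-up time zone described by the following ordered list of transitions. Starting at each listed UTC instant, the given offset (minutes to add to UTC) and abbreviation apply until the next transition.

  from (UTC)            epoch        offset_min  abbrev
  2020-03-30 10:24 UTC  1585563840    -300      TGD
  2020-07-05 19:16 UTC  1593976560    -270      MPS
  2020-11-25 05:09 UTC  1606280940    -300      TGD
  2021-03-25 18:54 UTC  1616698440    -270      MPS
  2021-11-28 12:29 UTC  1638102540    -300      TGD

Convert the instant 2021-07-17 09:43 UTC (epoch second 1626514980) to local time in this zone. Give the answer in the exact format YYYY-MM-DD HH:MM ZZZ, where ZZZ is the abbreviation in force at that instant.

2021-07-17 05:13 MPS

Query: 2021-07-17 09:43 UTC
Rule 4/5 (MPS, -04:30): 2021-03-25 18:54 UTC ≤ query < 2021-11-28 12:29 UTC
9·60 + 43 - 270 = 313 min
313 = 0·1440 + 313; 313 = 5·60 + 13 → 05:13, same day
→ 2021-07-17 05:13 MPS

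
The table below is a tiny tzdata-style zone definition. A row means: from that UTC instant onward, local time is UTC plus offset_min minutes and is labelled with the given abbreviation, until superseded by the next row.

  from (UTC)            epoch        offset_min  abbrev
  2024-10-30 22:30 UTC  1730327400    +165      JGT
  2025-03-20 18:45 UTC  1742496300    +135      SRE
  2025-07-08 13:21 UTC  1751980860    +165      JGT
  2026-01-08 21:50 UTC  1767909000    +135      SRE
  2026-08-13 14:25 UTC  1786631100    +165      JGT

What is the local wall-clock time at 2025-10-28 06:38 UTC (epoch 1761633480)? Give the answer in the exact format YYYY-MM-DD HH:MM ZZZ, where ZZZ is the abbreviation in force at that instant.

2025-10-28 09:23 JGT

Query: 2025-10-28 06:38 UTC
Rule 3/5 (JGT, +02:45): 2025-07-08 13:21 UTC ≤ query < 2026-01-08 21:50 UTC
6·60 + 38 + 165 = 563 min
563 = 0·1440 + 563; 563 = 9·60 + 23 → 09:23, same day
→ 2025-10-28 09:23 JGT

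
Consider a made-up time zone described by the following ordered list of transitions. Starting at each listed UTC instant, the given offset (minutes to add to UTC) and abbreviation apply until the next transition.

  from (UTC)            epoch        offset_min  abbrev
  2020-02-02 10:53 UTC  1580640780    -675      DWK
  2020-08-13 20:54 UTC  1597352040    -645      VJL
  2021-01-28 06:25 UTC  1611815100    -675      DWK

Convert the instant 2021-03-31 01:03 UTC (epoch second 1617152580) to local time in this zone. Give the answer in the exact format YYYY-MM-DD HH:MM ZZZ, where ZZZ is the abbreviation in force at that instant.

2021-03-30 13:48 DWK

Query: 2021-03-31 01:03 UTC
Rule 3/3 (DWK, -11:15): 2021-01-28 06:25 UTC ≤ query < +∞
1·60 + 3 - 675 = -612 min
-612 = -1·1440 + 828; 828 = 13·60 + 48 → 13:48, 2021-03-31 - 1 day = 2021-03-30
→ 2021-03-30 13:48 DWK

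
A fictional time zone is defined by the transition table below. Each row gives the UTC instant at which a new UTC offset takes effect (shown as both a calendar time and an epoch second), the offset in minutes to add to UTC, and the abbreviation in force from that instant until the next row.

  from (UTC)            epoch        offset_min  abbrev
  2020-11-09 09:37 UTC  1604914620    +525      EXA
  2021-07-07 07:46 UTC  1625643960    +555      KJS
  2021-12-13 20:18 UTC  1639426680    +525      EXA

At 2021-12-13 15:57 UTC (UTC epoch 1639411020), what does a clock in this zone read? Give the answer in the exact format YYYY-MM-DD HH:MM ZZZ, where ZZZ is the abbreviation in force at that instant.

Query: 2021-12-13 15:57 UTC
Rule 2/3 (KJS, +09:15): 2021-07-07 07:46 UTC ≤ query < 2021-12-13 20:18 UTC
15·60 + 57 + 555 = 1512 min
1512 = 1·1440 + 72; 72 = 1·60 + 12 → 01:12, 2021-12-13 + 1 day = 2021-12-14
→ 2021-12-14 01:12 KJS

2021-12-14 01:12 KJS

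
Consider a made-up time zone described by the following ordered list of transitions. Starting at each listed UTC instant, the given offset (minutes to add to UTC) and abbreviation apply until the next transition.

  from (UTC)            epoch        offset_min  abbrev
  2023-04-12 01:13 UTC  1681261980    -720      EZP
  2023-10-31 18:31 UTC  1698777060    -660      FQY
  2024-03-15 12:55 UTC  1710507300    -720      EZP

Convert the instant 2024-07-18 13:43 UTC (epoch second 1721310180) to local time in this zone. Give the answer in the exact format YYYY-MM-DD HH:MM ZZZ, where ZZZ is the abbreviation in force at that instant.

2024-07-18 01:43 EZP

Query: 2024-07-18 13:43 UTC
Rule 3/3 (EZP, -12:00): 2024-03-15 12:55 UTC ≤ query < +∞
13·60 + 43 - 720 = 103 min
103 = 0·1440 + 103; 103 = 1·60 + 43 → 01:43, same day
→ 2024-07-18 01:43 EZP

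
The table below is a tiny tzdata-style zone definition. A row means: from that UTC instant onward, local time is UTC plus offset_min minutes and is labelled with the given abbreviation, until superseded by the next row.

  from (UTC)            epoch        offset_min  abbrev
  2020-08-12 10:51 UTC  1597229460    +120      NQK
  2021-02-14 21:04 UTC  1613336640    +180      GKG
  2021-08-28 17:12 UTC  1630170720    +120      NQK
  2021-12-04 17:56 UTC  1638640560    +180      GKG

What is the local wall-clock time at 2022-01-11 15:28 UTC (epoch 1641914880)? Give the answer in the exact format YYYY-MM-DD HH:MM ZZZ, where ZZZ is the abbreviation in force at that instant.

Query: 2022-01-11 15:28 UTC
Rule 4/4 (GKG, +03:00): 2021-12-04 17:56 UTC ≤ query < +∞
15·60 + 28 + 180 = 1108 min
1108 = 0·1440 + 1108; 1108 = 18·60 + 28 → 18:28, same day
→ 2022-01-11 18:28 GKG

2022-01-11 18:28 GKG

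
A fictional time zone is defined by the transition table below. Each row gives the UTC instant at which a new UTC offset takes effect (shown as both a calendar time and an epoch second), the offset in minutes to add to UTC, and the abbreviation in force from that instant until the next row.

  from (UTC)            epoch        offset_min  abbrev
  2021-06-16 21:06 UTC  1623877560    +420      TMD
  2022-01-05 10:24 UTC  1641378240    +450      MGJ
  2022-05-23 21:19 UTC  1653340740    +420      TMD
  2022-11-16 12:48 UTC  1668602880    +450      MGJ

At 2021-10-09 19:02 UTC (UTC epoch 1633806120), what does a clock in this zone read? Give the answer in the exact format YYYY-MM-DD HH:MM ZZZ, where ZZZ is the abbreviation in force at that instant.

Query: 2021-10-09 19:02 UTC
Rule 1/4 (TMD, +07:00): 2021-06-16 21:06 UTC ≤ query < 2022-01-05 10:24 UTC
19·60 + 2 + 420 = 1562 min
1562 = 1·1440 + 122; 122 = 2·60 + 2 → 02:02, 2021-10-09 + 1 day = 2021-10-10
→ 2021-10-10 02:02 TMD

2021-10-10 02:02 TMD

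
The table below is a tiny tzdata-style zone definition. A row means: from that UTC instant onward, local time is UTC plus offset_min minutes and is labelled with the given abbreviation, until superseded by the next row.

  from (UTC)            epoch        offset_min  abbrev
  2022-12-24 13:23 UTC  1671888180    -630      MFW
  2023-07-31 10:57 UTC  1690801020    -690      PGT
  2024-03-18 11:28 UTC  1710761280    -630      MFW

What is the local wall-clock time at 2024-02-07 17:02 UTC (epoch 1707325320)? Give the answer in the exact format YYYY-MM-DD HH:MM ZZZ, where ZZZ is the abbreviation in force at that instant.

Query: 2024-02-07 17:02 UTC
Rule 2/3 (PGT, -11:30): 2023-07-31 10:57 UTC ≤ query < 2024-03-18 11:28 UTC
17·60 + 2 - 690 = 332 min
332 = 0·1440 + 332; 332 = 5·60 + 32 → 05:32, same day
→ 2024-02-07 05:32 PGT

2024-02-07 05:32 PGT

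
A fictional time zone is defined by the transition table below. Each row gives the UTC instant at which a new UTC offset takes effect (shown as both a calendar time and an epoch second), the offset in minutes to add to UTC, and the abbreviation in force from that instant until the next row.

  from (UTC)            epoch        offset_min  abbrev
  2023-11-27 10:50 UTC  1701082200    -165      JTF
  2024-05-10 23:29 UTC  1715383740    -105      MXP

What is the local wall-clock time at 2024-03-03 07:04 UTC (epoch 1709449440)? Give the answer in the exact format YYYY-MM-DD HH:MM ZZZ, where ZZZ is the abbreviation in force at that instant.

Query: 2024-03-03 07:04 UTC
Rule 1/2 (JTF, -02:45): 2023-11-27 10:50 UTC ≤ query < 2024-05-10 23:29 UTC
7·60 + 4 - 165 = 259 min
259 = 0·1440 + 259; 259 = 4·60 + 19 → 04:19, same day
→ 2024-03-03 04:19 JTF

2024-03-03 04:19 JTF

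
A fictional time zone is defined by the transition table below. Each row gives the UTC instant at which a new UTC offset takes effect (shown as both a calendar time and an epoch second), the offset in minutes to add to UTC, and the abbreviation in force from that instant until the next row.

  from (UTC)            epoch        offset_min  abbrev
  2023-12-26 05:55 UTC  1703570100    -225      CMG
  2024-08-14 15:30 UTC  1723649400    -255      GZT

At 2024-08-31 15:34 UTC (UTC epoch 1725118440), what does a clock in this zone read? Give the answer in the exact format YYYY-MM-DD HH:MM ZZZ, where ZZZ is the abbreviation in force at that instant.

Query: 2024-08-31 15:34 UTC
Rule 2/2 (GZT, -04:15): 2024-08-14 15:30 UTC ≤ query < +∞
15·60 + 34 - 255 = 679 min
679 = 0·1440 + 679; 679 = 11·60 + 19 → 11:19, same day
→ 2024-08-31 11:19 GZT

2024-08-31 11:19 GZT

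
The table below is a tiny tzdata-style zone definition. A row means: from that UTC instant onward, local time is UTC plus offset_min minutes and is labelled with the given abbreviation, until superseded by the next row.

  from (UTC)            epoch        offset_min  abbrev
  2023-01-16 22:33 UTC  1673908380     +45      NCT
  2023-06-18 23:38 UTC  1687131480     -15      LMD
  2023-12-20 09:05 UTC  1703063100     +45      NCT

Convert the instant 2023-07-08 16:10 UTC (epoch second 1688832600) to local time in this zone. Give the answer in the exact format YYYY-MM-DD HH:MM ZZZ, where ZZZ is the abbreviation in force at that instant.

2023-07-08 15:55 LMD

Query: 2023-07-08 16:10 UTC
Rule 2/3 (LMD, -00:15): 2023-06-18 23:38 UTC ≤ query < 2023-12-20 09:05 UTC
16·60 + 10 - 15 = 955 min
955 = 0·1440 + 955; 955 = 15·60 + 55 → 15:55, same day
→ 2023-07-08 15:55 LMD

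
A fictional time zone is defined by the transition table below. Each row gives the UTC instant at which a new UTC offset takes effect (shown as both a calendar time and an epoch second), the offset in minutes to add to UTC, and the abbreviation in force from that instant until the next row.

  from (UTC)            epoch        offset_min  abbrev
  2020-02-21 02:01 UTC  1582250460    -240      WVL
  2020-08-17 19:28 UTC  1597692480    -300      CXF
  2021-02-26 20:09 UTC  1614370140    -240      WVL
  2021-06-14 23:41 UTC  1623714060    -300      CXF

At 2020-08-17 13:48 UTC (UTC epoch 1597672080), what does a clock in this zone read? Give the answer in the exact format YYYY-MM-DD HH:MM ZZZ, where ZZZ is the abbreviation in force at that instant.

Query: 2020-08-17 13:48 UTC
Rule 1/4 (WVL, -04:00): 2020-02-21 02:01 UTC ≤ query < 2020-08-17 19:28 UTC
13·60 + 48 - 240 = 588 min
588 = 0·1440 + 588; 588 = 9·60 + 48 → 09:48, same day
→ 2020-08-17 09:48 WVL

2020-08-17 09:48 WVL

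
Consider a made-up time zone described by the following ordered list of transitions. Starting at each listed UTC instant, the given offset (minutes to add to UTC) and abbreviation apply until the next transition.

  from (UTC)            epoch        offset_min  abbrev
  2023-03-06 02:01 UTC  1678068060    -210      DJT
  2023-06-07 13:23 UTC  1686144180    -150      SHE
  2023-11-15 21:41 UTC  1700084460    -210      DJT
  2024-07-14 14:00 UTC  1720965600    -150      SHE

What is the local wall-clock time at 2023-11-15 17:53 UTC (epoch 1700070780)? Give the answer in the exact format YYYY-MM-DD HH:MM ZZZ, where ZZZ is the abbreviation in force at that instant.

Query: 2023-11-15 17:53 UTC
Rule 2/4 (SHE, -02:30): 2023-06-07 13:23 UTC ≤ query < 2023-11-15 21:41 UTC
17·60 + 53 - 150 = 923 min
923 = 0·1440 + 923; 923 = 15·60 + 23 → 15:23, same day
→ 2023-11-15 15:23 SHE

2023-11-15 15:23 SHE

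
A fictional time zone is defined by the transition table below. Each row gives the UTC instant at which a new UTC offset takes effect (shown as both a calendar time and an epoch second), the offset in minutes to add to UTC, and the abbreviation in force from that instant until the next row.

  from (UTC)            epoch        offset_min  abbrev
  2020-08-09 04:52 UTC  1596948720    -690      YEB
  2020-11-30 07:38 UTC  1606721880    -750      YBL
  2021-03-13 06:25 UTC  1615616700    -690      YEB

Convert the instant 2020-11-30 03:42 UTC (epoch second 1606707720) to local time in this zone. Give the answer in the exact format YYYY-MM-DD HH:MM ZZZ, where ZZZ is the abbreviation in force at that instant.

2020-11-29 16:12 YEB

Query: 2020-11-30 03:42 UTC
Rule 1/3 (YEB, -11:30): 2020-08-09 04:52 UTC ≤ query < 2020-11-30 07:38 UTC
3·60 + 42 - 690 = -468 min
-468 = -1·1440 + 972; 972 = 16·60 + 12 → 16:12, 2020-11-30 - 1 day = 2020-11-29
→ 2020-11-29 16:12 YEB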